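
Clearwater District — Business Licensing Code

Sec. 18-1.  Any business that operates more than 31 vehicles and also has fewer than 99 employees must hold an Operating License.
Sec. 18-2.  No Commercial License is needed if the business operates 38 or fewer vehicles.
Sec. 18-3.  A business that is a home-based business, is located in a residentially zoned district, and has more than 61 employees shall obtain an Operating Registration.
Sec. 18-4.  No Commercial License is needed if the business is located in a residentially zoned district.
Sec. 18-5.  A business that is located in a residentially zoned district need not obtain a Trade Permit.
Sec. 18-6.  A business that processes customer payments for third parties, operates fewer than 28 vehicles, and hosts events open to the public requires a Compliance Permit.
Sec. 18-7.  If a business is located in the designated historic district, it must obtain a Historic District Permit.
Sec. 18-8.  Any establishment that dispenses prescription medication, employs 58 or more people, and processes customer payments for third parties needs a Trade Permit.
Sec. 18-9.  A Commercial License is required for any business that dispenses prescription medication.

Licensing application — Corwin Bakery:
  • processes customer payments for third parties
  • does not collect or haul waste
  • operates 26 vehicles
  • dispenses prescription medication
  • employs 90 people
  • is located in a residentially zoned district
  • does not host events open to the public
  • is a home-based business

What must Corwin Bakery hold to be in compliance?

Operating Registration

Sec. 18-1. vehicles 26 ≤ 31; employees 90 < 99 → Operating License not required.
Sec. 18-2. vehicles 26 ≤ 38 → exempt from Commercial License.
Sec. 18-3. is a home-based business; is located in a residentially zoned district; employees 90 > 61 → Operating Registration required.
Sec. 18-4. is located in a residentially zoned district → exempt from Commercial License.
Sec. 18-5. is located in a residentially zoned district → exempt from Trade Permit.
Sec. 18-6. processes customer payments for third parties; vehicles 26 < 28; does not host events open to the public → Compliance Permit not required.
Sec. 18-7. is located in a residentially zoned district (not: is located in the designated historic district) → Historic District Permit not required.
Sec. 18-8. dispenses prescription medication; employees 90 ≥ 58; processes customer payments for third parties → Trade Permit required.
Sec. 18-9. dispenses prescription medication → Commercial License required.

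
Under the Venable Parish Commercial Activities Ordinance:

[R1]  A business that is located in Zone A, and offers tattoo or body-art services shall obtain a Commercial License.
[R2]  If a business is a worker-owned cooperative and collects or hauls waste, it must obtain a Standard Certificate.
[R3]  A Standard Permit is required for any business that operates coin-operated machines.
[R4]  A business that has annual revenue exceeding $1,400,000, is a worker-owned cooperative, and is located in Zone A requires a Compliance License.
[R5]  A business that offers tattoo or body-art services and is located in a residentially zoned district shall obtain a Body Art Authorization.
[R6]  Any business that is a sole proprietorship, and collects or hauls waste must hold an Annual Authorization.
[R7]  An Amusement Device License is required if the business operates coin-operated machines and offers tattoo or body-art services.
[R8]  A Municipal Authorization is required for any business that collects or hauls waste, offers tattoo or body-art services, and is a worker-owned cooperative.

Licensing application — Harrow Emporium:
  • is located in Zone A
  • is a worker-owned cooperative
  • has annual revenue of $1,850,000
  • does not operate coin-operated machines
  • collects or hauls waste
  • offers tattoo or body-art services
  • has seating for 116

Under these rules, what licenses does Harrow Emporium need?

[R1] is located in Zone A; offers tattoo or body-art services → Commercial License required.
[R2] is a worker-owned cooperative; collects or hauls waste → Standard Certificate required.
[R3] does not operate coin-operated machines → Standard Permit not required.
[R4] revenue $1,850,000 > $1,400,000; is a worker-owned cooperative; is located in Zone A → Compliance License required.
[R5] offers tattoo or body-art services; is located in Zone A (not: is located in a residentially zoned district) → Body Art Authorization not required.
[R6] is a worker-owned cooperative (not: is a sole proprietorship); collects or hauls waste → Annual Authorization not required.
[R7] does not operate coin-operated machines; offers tattoo or body-art services → Amusement Device License not required.
[R8] collects or hauls waste; offers tattoo or body-art services; is a worker-owned cooperative → Municipal Authorization required.

Commercial License, Compliance License, Municipal Authorization, Standard Certificate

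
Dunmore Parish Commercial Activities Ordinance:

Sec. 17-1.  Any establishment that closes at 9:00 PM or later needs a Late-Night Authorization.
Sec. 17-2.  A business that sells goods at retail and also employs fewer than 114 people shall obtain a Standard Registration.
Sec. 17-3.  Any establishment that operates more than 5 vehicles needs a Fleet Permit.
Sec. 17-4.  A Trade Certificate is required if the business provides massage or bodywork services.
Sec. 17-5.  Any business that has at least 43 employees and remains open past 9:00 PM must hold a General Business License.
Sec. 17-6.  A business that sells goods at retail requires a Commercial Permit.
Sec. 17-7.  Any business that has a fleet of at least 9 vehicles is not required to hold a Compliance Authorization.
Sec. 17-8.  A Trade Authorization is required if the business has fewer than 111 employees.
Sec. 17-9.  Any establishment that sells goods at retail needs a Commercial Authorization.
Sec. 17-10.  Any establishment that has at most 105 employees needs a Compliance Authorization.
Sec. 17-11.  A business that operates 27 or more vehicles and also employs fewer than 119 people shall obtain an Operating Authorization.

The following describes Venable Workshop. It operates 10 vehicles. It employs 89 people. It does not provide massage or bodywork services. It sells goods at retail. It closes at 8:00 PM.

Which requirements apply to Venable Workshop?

Commercial Authorization, Commercial Permit, Fleet Permit, Standard Registration, Trade Authorization

Sec. 17-1. closes 8:00 PM, at/before 9:00 PM → Late-Night Authorization not required.
Sec. 17-2. sells goods at retail; employees 89 < 114 → Standard Registration required.
Sec. 17-3. vehicles 10 > 5 → Fleet Permit required.
Sec. 17-4. does not provide massage or bodywork services → Trade Certificate not required.
Sec. 17-5. employees 89 ≥ 43; closes 8:00 PM, at/before 9:00 PM → General Business License not required.
Sec. 17-6. sells goods at retail → Commercial Permit required.
Sec. 17-7. vehicles 10 ≥ 9 → exempt from Compliance Authorization.
Sec. 17-8. employees 89 < 111 → Trade Authorization required.
Sec. 17-9. sells goods at retail → Commercial Authorization required.
Sec. 17-10. employees 89 ≤ 105 → Compliance Authorization required.
Sec. 17-11. vehicles 10 < 27; employees 89 < 119 → Operating Authorization not required.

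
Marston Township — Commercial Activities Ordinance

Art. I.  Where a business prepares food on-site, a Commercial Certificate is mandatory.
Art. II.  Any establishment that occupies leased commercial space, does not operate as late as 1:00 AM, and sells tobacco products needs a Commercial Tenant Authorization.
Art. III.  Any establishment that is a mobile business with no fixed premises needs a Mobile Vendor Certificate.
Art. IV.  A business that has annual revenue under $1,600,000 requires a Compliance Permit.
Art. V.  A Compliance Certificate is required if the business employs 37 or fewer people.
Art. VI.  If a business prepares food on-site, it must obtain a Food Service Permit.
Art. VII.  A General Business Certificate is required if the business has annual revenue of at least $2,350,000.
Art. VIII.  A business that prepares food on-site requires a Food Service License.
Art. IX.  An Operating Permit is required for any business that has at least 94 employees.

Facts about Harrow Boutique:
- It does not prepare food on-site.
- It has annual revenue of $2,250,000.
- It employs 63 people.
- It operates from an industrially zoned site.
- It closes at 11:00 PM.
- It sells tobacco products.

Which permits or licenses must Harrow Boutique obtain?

Art. I. does not prepare food on-site → Commercial Certificate not required.
Art. II. operates from an industrially zoned site (not: occupies leased commercial space); closes 11:00 PM, at/before 1:00 AM; sells tobacco products → Commercial Tenant Authorization not required.
Art. III. operates from an industrially zoned site (not: is a mobile business with no fixed premises) → Mobile Vendor Certificate not required.
Art. IV. revenue $2,250,000 ≥ $1,600,000 → Compliance Permit not required.
Art. V. employees 63 > 37 → Compliance Certificate not required.
Art. VI. does not prepare food on-site → Food Service Permit not required.
Art. VII. revenue $2,250,000 < $2,350,000 → General Business Certificate not required.
Art. VIII. does not prepare food on-site → Food Service License not required.
Art. IX. employees 63 < 94 → Operating Permit not required.

None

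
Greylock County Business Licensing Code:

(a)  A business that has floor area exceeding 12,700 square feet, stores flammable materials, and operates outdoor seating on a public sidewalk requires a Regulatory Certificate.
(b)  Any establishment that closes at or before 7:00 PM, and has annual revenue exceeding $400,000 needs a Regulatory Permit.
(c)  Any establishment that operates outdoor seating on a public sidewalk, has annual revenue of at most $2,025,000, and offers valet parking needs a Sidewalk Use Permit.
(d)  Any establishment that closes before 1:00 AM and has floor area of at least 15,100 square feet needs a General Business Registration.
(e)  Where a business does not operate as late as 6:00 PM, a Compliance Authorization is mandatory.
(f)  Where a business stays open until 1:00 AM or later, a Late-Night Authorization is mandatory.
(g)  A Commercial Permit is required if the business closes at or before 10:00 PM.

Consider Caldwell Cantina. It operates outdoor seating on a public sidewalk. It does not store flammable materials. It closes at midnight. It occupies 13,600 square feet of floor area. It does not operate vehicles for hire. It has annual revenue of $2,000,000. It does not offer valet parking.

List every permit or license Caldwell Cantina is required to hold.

(a) floor area 13,600 square feet > 12,700 square feet; does not store flammable materials; operates outdoor seating on a public sidewalk → Regulatory Certificate not required.
(b) closes midnight, after 7:00 PM; revenue $2,000,000 > $400,000 → Regulatory Permit not required.
(c) operates outdoor seating on a public sidewalk; revenue $2,000,000 ≤ $2,025,000; does not offer valet parking → Sidewalk Use Permit not required.
(d) closes midnight, at/before 1:00 AM; floor area 13,600 square feet < 15,100 square feet → General Business Registration not required.
(e) closes midnight, after 6:00 PM → Compliance Authorization not required.
(f) closes midnight, at/before 1:00 AM → Late-Night Authorization not required.
(g) closes midnight, after 10:00 PM → Commercial Permit not required.

None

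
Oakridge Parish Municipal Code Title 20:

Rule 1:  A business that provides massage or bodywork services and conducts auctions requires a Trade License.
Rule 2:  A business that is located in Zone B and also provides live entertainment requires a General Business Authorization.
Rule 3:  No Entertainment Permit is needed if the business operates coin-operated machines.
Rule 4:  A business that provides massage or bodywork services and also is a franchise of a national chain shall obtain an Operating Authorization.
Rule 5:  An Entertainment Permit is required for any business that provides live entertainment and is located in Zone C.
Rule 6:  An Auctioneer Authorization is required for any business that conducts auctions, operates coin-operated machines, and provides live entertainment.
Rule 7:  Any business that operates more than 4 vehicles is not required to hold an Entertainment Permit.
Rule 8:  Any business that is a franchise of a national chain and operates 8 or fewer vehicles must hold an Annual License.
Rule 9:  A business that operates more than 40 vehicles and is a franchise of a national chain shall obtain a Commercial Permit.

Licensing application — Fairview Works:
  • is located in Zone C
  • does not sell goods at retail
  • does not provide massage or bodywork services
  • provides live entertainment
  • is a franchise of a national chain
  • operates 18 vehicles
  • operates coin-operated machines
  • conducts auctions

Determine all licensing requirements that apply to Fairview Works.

Auctioneer Authorization

Rule 1: does not provide massage or bodywork services; conducts auctions → Trade License not required.
Rule 2: is located in Zone C (not: is located in Zone B); provides live entertainment → General Business Authorization not required.
Rule 3: operates coin-operated machines → exempt from Entertainment Permit.
Rule 4: does not provide massage or bodywork services; is a franchise of a national chain → Operating Authorization not required.
Rule 5: provides live entertainment; is located in Zone C → Entertainment Permit required.
Rule 6: conducts auctions; operates coin-operated machines; provides live entertainment → Auctioneer Authorization required.
Rule 7: vehicles 18 > 4 → exempt from Entertainment Permit.
Rule 8: is a franchise of a national chain; vehicles 18 > 8 → Annual License not required.
Rule 9: vehicles 18 ≤ 40; is a franchise of a national chain → Commercial Permit not required.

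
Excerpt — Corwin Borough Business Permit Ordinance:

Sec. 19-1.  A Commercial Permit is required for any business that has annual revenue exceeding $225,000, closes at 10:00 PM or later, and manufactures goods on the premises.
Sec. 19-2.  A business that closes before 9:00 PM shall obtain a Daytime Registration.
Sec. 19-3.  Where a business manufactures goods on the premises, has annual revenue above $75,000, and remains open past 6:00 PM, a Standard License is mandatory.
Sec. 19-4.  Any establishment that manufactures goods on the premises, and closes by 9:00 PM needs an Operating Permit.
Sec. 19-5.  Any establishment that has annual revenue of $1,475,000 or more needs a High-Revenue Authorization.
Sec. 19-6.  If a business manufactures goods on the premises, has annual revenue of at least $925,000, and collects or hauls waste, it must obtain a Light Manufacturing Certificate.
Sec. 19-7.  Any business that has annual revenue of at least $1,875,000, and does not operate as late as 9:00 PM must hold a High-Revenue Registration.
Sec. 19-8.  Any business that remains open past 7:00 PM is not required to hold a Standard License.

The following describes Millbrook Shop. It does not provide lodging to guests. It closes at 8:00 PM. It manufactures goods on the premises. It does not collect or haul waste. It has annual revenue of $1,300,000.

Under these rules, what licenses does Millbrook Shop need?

Daytime Registration, Operating Permit

Sec. 19-1. revenue $1,300,000 > $225,000; closes 8:00 PM, at/before 10:00 PM; manufactures goods on the premises → Commercial Permit not required.
Sec. 19-2. closes 8:00 PM, at/before 9:00 PM → Daytime Registration required.
Sec. 19-3. manufactures goods on the premises; revenue $1,300,000 > $75,000; closes 8:00 PM, after 6:00 PM → Standard License required.
Sec. 19-4. manufactures goods on the premises; closes 8:00 PM, at/before 9:00 PM → Operating Permit required.
Sec. 19-5. revenue $1,300,000 < $1,475,000 → High-Revenue Authorization not required.
Sec. 19-6. manufactures goods on the premises; revenue $1,300,000 ≥ $925,000; does not collect or haul waste → Light Manufacturing Certificate not required.
Sec. 19-7. revenue $1,300,000 < $1,875,000; closes 8:00 PM, at/before 9:00 PM → High-Revenue Registration not required.
Sec. 19-8. closes 8:00 PM, after 7:00 PM → exempt from Standard License.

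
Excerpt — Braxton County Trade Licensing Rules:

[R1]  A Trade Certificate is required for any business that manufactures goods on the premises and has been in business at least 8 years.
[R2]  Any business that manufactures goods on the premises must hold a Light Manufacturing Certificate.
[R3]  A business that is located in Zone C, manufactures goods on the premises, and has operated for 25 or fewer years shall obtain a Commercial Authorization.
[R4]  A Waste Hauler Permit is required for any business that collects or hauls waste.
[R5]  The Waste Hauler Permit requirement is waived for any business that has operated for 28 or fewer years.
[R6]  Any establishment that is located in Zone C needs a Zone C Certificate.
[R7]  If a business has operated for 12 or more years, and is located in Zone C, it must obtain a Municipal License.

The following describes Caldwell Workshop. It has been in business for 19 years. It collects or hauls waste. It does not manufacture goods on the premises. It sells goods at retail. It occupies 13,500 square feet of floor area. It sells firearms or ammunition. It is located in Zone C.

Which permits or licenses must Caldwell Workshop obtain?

Municipal License, Zone C Certificate

[R1] does not manufacture goods on the premises; years in business 19 ≥ 8 → Trade Certificate not required.
[R2] does not manufacture goods on the premises → Light Manufacturing Certificate not required.
[R3] is located in Zone C; does not manufacture goods on the premises; years in business 19 ≤ 25 → Commercial Authorization not required.
[R4] collects or hauls waste → Waste Hauler Permit required.
[R5] years in business 19 ≤ 28 → exempt from Waste Hauler Permit.
[R6] is located in Zone C → Zone C Certificate required.
[R7] years in business 19 ≥ 12; is located in Zone C → Municipal License required.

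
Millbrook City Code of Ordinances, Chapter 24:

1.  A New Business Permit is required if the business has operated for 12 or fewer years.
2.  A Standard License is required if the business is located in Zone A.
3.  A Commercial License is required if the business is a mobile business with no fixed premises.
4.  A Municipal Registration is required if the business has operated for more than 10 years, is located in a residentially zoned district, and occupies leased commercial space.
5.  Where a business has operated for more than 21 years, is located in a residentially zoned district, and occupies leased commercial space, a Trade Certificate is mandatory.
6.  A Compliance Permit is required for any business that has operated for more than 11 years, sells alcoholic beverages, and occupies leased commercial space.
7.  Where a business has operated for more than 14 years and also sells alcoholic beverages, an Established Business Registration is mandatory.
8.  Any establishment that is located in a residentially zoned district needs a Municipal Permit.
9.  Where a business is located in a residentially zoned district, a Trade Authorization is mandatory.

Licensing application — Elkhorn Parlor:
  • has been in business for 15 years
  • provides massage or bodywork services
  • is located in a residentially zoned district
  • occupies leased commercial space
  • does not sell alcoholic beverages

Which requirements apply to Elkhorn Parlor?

1. years in business 15 > 12 → New Business Permit not required.
2. is located in a residentially zoned district (not: is located in Zone A) → Standard License not required.
3. occupies leased commercial space (not: is a mobile business with no fixed premises) → Commercial License not required.
4. years in business 15 > 10; is located in a residentially zoned district; occupies leased commercial space → Municipal Registration required.
5. years in business 15 ≤ 21; is located in a residentially zoned district; occupies leased commercial space → Trade Certificate not required.
6. years in business 15 > 11; does not sell alcoholic beverages; occupies leased commercial space → Compliance Permit not required.
7. years in business 15 > 14; does not sell alcoholic beverages → Established Business Registration not required.
8. is located in a residentially zoned district → Municipal Permit required.
9. is located in a residentially zoned district → Trade Authorization required.

Municipal Permit, Municipal Registration, Trade Authorization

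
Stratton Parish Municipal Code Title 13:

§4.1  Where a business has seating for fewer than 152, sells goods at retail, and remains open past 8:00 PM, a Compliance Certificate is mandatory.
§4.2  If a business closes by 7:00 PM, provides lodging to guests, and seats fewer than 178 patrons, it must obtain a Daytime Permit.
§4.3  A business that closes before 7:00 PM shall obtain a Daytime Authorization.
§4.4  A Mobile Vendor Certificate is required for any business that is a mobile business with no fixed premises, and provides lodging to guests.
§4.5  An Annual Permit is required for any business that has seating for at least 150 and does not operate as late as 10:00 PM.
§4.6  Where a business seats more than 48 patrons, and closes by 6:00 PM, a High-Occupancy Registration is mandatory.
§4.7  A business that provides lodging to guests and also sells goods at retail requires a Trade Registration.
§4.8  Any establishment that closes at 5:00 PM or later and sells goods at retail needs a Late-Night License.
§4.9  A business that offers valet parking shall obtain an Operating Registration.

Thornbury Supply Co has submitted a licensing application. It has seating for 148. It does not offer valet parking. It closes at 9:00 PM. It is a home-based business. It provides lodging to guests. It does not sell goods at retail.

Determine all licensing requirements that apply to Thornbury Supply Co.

§4.1 seating 148 < 152; does not sell goods at retail; closes 9:00 PM, after 8:00 PM → Compliance Certificate not required.
§4.2 closes 9:00 PM, after 7:00 PM; provides lodging to guests; seating 148 < 178 → Daytime Permit not required.
§4.3 closes 9:00 PM, after 7:00 PM → Daytime Authorization not required.
§4.4 is a home-based business (not: is a mobile business with no fixed premises); provides lodging to guests → Mobile Vendor Certificate not required.
§4.5 seating 148 < 150; closes 9:00 PM, at/before 10:00 PM → Annual Permit not required.
§4.6 seating 148 > 48; closes 9:00 PM, after 6:00 PM → High-Occupancy Registration not required.
§4.7 provides lodging to guests; does not sell goods at retail → Trade Registration not required.
§4.8 closes 9:00 PM, after 5:00 PM; does not sell goods at retail → Late-Night License not required.
§4.9 does not offer valet parking → Operating Registration not required.

None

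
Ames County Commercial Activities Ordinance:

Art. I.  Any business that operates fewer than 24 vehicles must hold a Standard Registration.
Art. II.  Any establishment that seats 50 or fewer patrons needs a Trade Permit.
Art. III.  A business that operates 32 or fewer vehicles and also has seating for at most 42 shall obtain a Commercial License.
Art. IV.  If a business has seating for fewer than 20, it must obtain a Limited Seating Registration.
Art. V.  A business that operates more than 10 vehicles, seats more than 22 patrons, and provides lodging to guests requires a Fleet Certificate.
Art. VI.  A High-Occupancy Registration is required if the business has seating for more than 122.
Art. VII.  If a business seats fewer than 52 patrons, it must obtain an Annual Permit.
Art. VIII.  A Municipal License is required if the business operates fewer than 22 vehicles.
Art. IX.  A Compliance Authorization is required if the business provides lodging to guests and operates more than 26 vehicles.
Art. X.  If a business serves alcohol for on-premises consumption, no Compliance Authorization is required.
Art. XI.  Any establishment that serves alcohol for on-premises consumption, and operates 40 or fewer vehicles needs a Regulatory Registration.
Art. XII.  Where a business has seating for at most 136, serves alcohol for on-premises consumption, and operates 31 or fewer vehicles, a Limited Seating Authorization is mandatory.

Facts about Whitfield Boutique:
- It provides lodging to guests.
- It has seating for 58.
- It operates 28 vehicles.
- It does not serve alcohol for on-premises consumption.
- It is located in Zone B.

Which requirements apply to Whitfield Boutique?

Compliance Authorization, Fleet Certificate

Art. I. vehicles 28 ≥ 24 → Standard Registration not required.
Art. II. seating 58 > 50 → Trade Permit not required.
Art. III. vehicles 28 ≤ 32; seating 58 > 42 → Commercial License not required.
Art. IV. seating 58 ≥ 20 → Limited Seating Registration not required.
Art. V. vehicles 28 > 10; seating 58 > 22; provides lodging to guests → Fleet Certificate required.
Art. VI. seating 58 ≤ 122 → High-Occupancy Registration not required.
Art. VII. seating 58 ≥ 52 → Annual Permit not required.
Art. VIII. vehicles 28 ≥ 22 → Municipal License not required.
Art. IX. provides lodging to guests; vehicles 28 > 26 → Compliance Authorization required.
Art. X. does not serve alcohol for on-premises consumption → Compliance Authorization exemption does not apply.
Art. XI. does not serve alcohol for on-premises consumption; vehicles 28 ≤ 40 → Regulatory Registration not required.
Art. XII. seating 58 ≤ 136; does not serve alcohol for on-premises consumption; vehicles 28 ≤ 31 → Limited Seating Authorization not required.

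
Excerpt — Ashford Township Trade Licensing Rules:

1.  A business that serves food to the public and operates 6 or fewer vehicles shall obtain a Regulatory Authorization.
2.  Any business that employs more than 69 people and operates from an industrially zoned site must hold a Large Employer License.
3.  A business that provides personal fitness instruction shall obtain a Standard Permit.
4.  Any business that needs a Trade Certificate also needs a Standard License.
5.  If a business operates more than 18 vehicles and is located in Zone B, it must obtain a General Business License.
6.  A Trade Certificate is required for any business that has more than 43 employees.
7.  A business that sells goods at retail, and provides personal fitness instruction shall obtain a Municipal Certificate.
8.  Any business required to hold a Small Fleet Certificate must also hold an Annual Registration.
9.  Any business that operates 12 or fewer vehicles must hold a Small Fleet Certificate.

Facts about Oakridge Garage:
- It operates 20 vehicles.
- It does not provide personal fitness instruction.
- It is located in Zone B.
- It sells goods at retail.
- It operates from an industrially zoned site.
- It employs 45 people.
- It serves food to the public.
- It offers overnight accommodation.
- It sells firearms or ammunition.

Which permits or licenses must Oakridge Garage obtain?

1. serves food to the public; vehicles 20 > 6 → Regulatory Authorization not required.
2. employees 45 ≤ 69; operates from an industrially zoned site → Large Employer License not required.
3. does not provide personal fitness instruction → Standard Permit not required.
4. Trade Certificate is required → Standard License also required.
5. vehicles 20 > 18; is located in Zone B → General Business License required.
6. employees 45 > 43 → Trade Certificate required.
7. sells goods at retail; does not provide personal fitness instruction → Municipal Certificate not required.
8. Small Fleet Certificate is not required → no effect.
9. vehicles 20 > 12 → Small Fleet Certificate not required.

General Business License, Standard License, Trade Certificate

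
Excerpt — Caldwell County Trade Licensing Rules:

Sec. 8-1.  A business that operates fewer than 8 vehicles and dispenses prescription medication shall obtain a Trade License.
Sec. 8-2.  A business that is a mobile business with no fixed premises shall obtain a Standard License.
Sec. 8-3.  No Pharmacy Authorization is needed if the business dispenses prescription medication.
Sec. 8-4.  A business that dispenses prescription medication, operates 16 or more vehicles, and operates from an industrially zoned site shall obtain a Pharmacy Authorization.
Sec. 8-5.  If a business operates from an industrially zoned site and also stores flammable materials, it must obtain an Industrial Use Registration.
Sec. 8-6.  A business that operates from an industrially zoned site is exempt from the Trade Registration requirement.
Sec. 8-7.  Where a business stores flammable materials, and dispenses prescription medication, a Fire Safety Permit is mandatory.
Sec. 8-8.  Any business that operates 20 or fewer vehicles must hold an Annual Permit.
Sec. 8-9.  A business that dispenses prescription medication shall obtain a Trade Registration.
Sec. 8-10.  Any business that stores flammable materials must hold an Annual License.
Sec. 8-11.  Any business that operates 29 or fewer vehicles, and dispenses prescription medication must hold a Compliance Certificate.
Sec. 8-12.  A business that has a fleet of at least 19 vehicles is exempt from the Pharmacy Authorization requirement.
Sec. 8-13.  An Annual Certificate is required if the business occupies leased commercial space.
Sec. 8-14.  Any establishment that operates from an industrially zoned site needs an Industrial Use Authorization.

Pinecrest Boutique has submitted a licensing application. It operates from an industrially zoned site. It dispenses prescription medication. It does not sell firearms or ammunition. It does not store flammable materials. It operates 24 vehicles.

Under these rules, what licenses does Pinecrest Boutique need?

Sec. 8-1. vehicles 24 ≥ 8; dispenses prescription medication → Trade License not required.
Sec. 8-2. operates from an industrially zoned site (not: is a mobile business with no fixed premises) → Standard License not required.
Sec. 8-3. dispenses prescription medication → exempt from Pharmacy Authorization.
Sec. 8-4. dispenses prescription medication; vehicles 24 ≥ 16; operates from an industrially zoned site → Pharmacy Authorization required.
Sec. 8-5. operates from an industrially zoned site; does not store flammable materials → Industrial Use Registration not required.
Sec. 8-6. operates from an industrially zoned site → exempt from Trade Registration.
Sec. 8-7. does not store flammable materials; dispenses prescription medication → Fire Safety Permit not required.
Sec. 8-8. vehicles 24 > 20 → Annual Permit not required.
Sec. 8-9. dispenses prescription medication → Trade Registration required.
Sec. 8-10. does not store flammable materials → Annual License not required.
Sec. 8-11. vehicles 24 ≤ 29; dispenses prescription medication → Compliance Certificate required.
Sec. 8-12. vehicles 24 ≥ 19 → exempt from Pharmacy Authorization.
Sec. 8-13. operates from an industrially zoned site (not: occupies leased commercial space) → Annual Certificate not required.
Sec. 8-14. operates from an industrially zoned site → Industrial Use Authorization required.

Compliance Certificate, Industrial Use Authorization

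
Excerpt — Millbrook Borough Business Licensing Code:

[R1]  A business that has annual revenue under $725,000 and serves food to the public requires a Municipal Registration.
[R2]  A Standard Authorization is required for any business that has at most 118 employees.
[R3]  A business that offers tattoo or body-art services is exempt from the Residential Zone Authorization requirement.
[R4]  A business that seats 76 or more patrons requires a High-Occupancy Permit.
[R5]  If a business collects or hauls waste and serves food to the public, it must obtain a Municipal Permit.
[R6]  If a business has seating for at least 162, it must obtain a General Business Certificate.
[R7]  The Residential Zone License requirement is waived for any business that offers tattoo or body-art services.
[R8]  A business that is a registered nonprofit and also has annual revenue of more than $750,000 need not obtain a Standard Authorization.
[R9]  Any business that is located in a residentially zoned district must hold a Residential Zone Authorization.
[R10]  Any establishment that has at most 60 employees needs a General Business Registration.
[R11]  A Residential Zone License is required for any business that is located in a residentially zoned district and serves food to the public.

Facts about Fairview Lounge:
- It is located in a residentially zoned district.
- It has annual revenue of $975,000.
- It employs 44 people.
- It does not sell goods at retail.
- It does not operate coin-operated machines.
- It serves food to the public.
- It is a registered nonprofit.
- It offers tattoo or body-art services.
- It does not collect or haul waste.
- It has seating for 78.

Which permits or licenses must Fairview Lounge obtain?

General Business Registration, High-Occupancy Permit

[R1] revenue $975,000 ≥ $725,000; serves food to the public → Municipal Registration not required.
[R2] employees 44 ≤ 118 → Standard Authorization required.
[R3] offers tattoo or body-art services → exempt from Residential Zone Authorization.
[R4] seating 78 ≥ 76 → High-Occupancy Permit required.
[R5] does not collect or haul waste; serves food to the public → Municipal Permit not required.
[R6] seating 78 < 162 → General Business Certificate not required.
[R7] offers tattoo or body-art services → exempt from Residential Zone License.
[R8] is a registered nonprofit; revenue $975,000 > $750,000 → exempt from Standard Authorization.
[R9] is located in a residentially zoned district → Residential Zone Authorization required.
[R10] employees 44 ≤ 60 → General Business Registration required.
[R11] is located in a residentially zoned district; serves food to the public → Residential Zone License required.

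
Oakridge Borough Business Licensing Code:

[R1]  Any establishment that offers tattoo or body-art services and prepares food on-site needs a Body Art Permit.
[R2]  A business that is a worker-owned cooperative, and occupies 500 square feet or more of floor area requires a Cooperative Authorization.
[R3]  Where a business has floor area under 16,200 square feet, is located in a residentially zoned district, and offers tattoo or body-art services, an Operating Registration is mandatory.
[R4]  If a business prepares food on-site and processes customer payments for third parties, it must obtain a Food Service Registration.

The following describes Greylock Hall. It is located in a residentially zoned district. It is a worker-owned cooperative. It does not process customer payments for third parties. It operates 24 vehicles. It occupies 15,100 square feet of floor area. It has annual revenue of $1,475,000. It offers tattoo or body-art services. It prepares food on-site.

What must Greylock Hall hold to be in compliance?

Body Art Permit, Cooperative Authorization, Operating Registration

[R1] offers tattoo or body-art services; prepares food on-site → Body Art Permit required.
[R2] is a worker-owned cooperative; floor area 15,100 square feet ≥ 500 square feet → Cooperative Authorization required.
[R3] floor area 15,100 square feet < 16,200 square feet; is located in a residentially zoned district; offers tattoo or body-art services → Operating Registration required.
[R4] prepares food on-site; does not process customer payments for third parties → Food Service Registration not required.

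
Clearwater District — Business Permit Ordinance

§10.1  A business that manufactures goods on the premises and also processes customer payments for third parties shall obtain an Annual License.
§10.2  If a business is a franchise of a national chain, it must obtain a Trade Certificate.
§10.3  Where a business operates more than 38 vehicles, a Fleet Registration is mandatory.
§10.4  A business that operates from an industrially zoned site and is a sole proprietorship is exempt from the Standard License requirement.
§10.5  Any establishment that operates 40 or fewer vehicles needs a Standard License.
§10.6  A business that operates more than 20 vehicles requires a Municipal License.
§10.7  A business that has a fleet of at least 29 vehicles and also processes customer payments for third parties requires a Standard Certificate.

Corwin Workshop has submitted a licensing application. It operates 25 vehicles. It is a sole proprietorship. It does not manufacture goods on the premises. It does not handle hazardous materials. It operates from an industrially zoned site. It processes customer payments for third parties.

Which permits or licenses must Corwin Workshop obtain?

Municipal License

§10.1 does not manufacture goods on the premises; processes customer payments for third parties → Annual License not required.
§10.2 is a sole proprietorship (not: is a franchise of a national chain) → Trade Certificate not required.
§10.3 vehicles 25 ≤ 38 → Fleet Registration not required.
§10.4 operates from an industrially zoned site; is a sole proprietorship → exempt from Standard License.
§10.5 vehicles 25 ≤ 40 → Standard License required.
§10.6 vehicles 25 > 20 → Municipal License required.
§10.7 vehicles 25 < 29; processes customer payments for third parties → Standard Certificate not required.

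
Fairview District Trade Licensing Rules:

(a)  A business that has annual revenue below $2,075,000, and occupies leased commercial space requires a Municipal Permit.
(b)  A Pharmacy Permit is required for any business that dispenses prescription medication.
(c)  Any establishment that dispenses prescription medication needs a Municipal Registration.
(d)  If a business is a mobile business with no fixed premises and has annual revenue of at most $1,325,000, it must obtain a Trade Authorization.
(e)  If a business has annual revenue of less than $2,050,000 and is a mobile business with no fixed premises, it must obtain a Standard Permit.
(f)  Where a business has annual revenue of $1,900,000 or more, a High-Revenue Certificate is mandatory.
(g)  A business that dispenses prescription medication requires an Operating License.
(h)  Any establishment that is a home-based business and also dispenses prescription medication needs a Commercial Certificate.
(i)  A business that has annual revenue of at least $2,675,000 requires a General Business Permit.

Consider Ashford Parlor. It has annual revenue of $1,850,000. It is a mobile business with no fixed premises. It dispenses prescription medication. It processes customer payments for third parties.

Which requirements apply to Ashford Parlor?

(a) revenue $1,850,000 < $2,075,000; is a mobile business with no fixed premises (not: occupies leased commercial space) → Municipal Permit not required.
(b) dispenses prescription medication → Pharmacy Permit required.
(c) dispenses prescription medication → Municipal Registration required.
(d) is a mobile business with no fixed premises; revenue $1,850,000 > $1,325,000 → Trade Authorization not required.
(e) revenue $1,850,000 < $2,050,000; is a mobile business with no fixed premises → Standard Permit required.
(f) revenue $1,850,000 < $1,900,000 → High-Revenue Certificate not required.
(g) dispenses prescription medication → Operating License required.
(h) is a mobile business with no fixed premises (not: is a home-based business); dispenses prescription medication → Commercial Certificate not required.
(i) revenue $1,850,000 < $2,675,000 → General Business Permit not required.

Municipal Registration, Operating License, Pharmacy Permit, Standard Permit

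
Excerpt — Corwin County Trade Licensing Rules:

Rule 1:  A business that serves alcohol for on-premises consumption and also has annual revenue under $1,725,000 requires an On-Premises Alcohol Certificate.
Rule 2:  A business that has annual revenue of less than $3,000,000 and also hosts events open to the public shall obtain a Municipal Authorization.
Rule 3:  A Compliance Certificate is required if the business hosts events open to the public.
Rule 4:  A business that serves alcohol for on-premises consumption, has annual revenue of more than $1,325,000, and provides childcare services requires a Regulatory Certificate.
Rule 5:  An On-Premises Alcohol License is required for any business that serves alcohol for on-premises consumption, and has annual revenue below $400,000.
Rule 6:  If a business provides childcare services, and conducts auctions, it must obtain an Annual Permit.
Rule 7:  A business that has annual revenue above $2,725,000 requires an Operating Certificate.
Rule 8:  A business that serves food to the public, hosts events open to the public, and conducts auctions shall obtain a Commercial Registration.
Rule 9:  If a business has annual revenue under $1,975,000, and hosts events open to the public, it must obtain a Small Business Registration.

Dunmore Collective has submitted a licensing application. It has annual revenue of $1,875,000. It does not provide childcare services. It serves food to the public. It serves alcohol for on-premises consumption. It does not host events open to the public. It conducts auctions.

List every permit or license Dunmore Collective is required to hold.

Rule 1: serves alcohol for on-premises consumption; revenue $1,875,000 ≥ $1,725,000 → On-Premises Alcohol Certificate not required.
Rule 2: revenue $1,875,000 < $3,000,000; does not host events open to the public → Municipal Authorization not required.
Rule 3: does not host events open to the public → Compliance Certificate not required.
Rule 4: serves alcohol for on-premises consumption; revenue $1,875,000 > $1,325,000; does not provide childcare services → Regulatory Certificate not required.
Rule 5: serves alcohol for on-premises consumption; revenue $1,875,000 ≥ $400,000 → On-Premises Alcohol License not required.
Rule 6: does not provide childcare services; conducts auctions → Annual Permit not required.
Rule 7: revenue $1,875,000 ≤ $2,725,000 → Operating Certificate not required.
Rule 8: serves food to the public; does not host events open to the public; conducts auctions → Commercial Registration not required.
Rule 9: revenue $1,875,000 < $1,975,000; does not host events open to the public → Small Business Registration not required.

None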